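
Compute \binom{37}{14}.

6107086800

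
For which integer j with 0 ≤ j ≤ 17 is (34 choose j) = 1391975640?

C(34,j) increases on 0 ≤ j ≤ 17. C(34,13) = 927983760 and C(34,14) = 1391975640, so j = 14.

14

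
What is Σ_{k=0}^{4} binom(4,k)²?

70

Σ C(4,k)² is the coefficient of x^4 in (1+x)^4(1+x)^4 = (1+x)^8, i.e. C(8,4) = 70.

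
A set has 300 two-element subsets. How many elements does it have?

n(n−1)/2 = 300 ⇒ n(n−1) = 600. Since 25·24 = 600, n = 25.

25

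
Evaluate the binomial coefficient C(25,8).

C(25,8) = (25·24·23·22·21·20·19·18) / 8! = 43609104000 / 40320 = 1081575.

1081575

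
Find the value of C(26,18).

C(26,18) = C(26,8) by symmetry.
C(26,8) = (26·25·24·23·22·21·20·19) / 8! = 62990928000 / 40320 = 1562275.

1562275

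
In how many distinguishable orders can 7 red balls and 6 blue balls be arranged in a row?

1716

Choose positions for the red balls: C(13,7) = 1716.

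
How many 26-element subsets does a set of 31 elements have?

C(31,26) = C(31,5) by symmetry.
C(31,5) = (31·30·29·28·27) / 5! = 20389320 / 120 = 169911.

169911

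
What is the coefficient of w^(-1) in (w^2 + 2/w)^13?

General term: C(13,j)·(w^2)^j·(2/w)^(13-j), with w-exponent 2j − 1(13−j) = 3j − 13.
Set 3j − 13 = -1: j = 4.
C(13,4) = 715; 1^4 = 1; 2^9 = 512.
Coefficient = 715 · 1 · 512 = 366080.

366080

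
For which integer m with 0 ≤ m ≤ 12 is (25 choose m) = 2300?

C(25,m) increases on 0 ≤ m ≤ 12. C(25,2) = 300 and C(25,3) = 2300, so m = 3.

3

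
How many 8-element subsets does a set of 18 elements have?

43758

C(18,8) = (18·17·16·15·14·13·12·11) / 8! = 1764322560 / 40320 = 43758.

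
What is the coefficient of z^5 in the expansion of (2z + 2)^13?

The general term is C(13,j)·(2z)^j·(2)^(13-j); the z^5 term has j = 5.
C(13,5) = 1287.
Coefficient = C(13,5) · 2^5 · 2^8 = 1287 · 32 · 256 = 10543104.

10543104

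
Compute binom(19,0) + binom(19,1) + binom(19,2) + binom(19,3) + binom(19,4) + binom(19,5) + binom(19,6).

1 + 19 + 171 + 969 + 3876 + 11628 + 27132 = 43796.

43796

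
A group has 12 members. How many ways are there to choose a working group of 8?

This is C(12,8) = 495.

495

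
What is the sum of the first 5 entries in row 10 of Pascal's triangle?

386

1 + 10 + 45 + 120 + 210 = 386.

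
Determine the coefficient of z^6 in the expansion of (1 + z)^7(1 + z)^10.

(1 + z)^7(1 + z)^10 = (1 + z)^17, so the coefficient of z^6 is C(17,6)·1^6 = 12376·1 = 12376.

12376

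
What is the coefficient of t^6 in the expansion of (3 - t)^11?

The general term is C(11,j)·(3)^j·(-t)^(11-j); the t^6 term has j = 5.
C(11,5) = 462.
Coefficient = C(11,5) · 3^5 = 462 · 243 = 112266.

112266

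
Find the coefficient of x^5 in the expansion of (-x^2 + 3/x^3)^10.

General term: C(10,j)·(-x^2)^j·(3/x^3)^(10-j), with x-exponent 2j − 3(10−j) = 5j − 30.
Set 5j − 30 = 5: j = 7.
C(10,7) = 120; (-1)^7 = -1; 3^3 = 27.
Coefficient = 120 · (-1) · 27 = -3240.

-3240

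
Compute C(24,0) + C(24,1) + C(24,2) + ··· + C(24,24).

16777216

Setting x = 1 in (1+x)^24 gives Σ C(24,k) = 2^24 = 16777216.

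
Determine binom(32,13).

C(32,13) = (32·31·30·29·28·27·26·25·24·23·22·21·20) / 13! = 2163102632570880000 / 6227020800 = 347373600.

347373600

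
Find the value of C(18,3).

816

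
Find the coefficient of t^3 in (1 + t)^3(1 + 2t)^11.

2047

Coefficient of t^3 = Σ_{j} C(3,j)·1^j·C(11,3-j)·2^(3-j) for j from 0 to 3.
= 1320 + 660 + 66 + 1 = 2047.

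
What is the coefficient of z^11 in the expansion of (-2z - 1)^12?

24576

The general term is C(12,j)·(-2z)^j·(-1)^(12-j); the z^11 term has j = 11.
C(12,11) = 12.
Coefficient = C(12,11) · (-2)^11 · (-1)^1 = 12 · (-2048) · (-1) = 24576.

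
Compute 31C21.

44352165

C(31,21) = C(31,10) by symmetry.
C(31,10) = (31·30·29·28·27·26·25·24·23·22) / 10! = 160945136352000 / 3628800 = 44352165.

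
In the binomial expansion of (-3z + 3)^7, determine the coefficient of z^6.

The general term is C(7,j)·(-3z)^j·(3)^(7-j); the z^6 term has j = 6.
C(7,6) = 7.
Coefficient = C(7,6) · (-3)^6 · 3^1 = 7 · 729 · 3 = 15309.

15309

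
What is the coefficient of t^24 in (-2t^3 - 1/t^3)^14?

General term: C(14,j)·(-2t^3)^j·(-1/t^3)^(14-j), with t-exponent 3j − 3(14−j) = 6j − 42.
Set 6j − 42 = 24: j = 11.
C(14,11) = 364; (-2)^11 = -2048; (-1)^3 = -1.
Coefficient = 364 · (-2048) · (-1) = 745472.

745472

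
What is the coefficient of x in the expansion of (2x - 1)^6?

The general term is C(6,j)·(2x)^j·(-1)^(6-j); the x^1 term has j = 1.
C(6,1) = 6.
Coefficient = C(6,1) · 2^1 · (-1)^5 = 6 · 2 · (-1) = -12.

-12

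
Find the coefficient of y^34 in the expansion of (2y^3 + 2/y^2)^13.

General term: C(13,j)·(2y^3)^j·(2/y^2)^(13-j), with y-exponent 3j − 2(13−j) = 5j − 26.
Set 5j − 26 = 34: j = 12.
C(13,12) = 13; 2^12 = 4096; 2^1 = 2.
Coefficient = 13 · 4096 · 2 = 106496.

106496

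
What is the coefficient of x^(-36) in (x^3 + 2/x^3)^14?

114688

General term: C(14,j)·(x^3)^j·(2/x^3)^(14-j), with x-exponent 3j − 3(14−j) = 6j − 42.
Set 6j − 42 = -36: j = 1.
C(14,1) = 14; 1^1 = 1; 2^13 = 8192.
Coefficient = 14 · 1 · 8192 = 114688.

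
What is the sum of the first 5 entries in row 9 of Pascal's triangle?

256

1 + 9 + 36 + 84 + 126 = 256.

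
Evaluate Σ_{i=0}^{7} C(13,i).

5812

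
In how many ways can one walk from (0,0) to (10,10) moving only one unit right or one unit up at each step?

184756

Each path is a sequence of 20 steps with 10 rights: C(20,10) = 184756.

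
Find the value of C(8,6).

28

C(8,6) = C(8,2) by symmetry.
C(8,2) = (8·7) / 2! = 56 / 2 = 28.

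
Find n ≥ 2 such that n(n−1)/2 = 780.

40

n(n−1)/2 = 780 ⇒ n(n−1) = 1560. Since 40·39 = 1560, n = 40.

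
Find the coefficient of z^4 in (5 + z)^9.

393750

The general term is C(9,j)·(5)^j·(z)^(9-j); the z^4 term has j = 5.
C(9,5) = 126.
Coefficient = C(9,5) · 5^5 = 126 · 3125 = 393750.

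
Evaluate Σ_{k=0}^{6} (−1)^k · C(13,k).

924

The partial alternating sum Σ_{k=0}^{6} (−1)^k C(13,k) = (−1)^6 C(12,6) = 924.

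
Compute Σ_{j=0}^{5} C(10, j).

638

1 + 10 + 45 + 120 + 210 + 252 = 638.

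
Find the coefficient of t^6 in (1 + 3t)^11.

The general term is C(11,j)·(1)^j·(3t)^(11-j); the t^6 term has j = 5.
C(11,5) = 462.
Coefficient = C(11,5) · 3^6 = 462 · 729 = 336798.

336798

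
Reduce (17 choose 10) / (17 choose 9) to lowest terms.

4/5

C(n,k+1)/C(n,k) = (n−k)/(k+1) = (17−9)/(9+1) = 8/10 = 4/5.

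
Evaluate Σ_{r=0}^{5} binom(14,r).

3473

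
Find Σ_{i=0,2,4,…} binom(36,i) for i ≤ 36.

Even-i terms of row 36 sum to 2^35 = 34359738368.

34359738368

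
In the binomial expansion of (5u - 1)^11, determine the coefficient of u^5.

1443750

The general term is C(11,j)·(5u)^j·(-1)^(11-j); the u^5 term has j = 5.
C(11,5) = 462.
Coefficient = C(11,5) · 5^5 = 462 · 3125 = 1443750.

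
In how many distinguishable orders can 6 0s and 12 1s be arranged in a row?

Choose positions for the 0s: C(18,6) = 18564.

18564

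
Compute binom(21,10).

352716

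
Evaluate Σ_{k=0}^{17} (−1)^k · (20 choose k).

The partial alternating sum Σ_{k=0}^{17} (−1)^k C(20,k) = (−1)^17 C(19,17) = -171.

-171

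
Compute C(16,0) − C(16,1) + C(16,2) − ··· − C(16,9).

The partial alternating sum Σ_{k=0}^{9} (−1)^k C(16,k) = (−1)^9 C(15,9) = -5005.

-5005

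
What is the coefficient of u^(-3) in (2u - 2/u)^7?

-2688

General term: C(7,j)·(2u)^j·(-2/u)^(7-j), with u-exponent 1j − 1(7−j) = 2j − 7.
Set 2j − 7 = -3: j = 2.
C(7,2) = 21; 2^2 = 4; (-2)^5 = -32.
Coefficient = 21 · 4 · (-32) = -2688.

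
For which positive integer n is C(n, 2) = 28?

8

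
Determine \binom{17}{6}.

C(17,6) = (17·16·15·14·13·12) / 6! = 8910720 / 720 = 12376.

12376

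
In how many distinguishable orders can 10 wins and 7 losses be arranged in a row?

19448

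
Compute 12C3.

C(12,3) = (12·11·10) / 3! = 1320 / 6 = 220.

220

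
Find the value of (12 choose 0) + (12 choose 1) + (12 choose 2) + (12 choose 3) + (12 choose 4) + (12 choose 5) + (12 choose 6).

1 + 12 + 66 + 220 + 495 + 792 + 924 = 2510.

2510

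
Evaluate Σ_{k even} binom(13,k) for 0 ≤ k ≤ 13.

4096

Even-k terms of row 13 sum to 2^12 = 4096.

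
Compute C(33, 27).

1107568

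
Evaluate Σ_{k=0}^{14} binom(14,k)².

40116600

Σ C(14,k)² is the coefficient of x^14 in (1+x)^14(1+x)^14 = (1+x)^28, i.e. C(28,14) = 40116600.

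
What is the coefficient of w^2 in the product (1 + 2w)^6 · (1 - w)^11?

-17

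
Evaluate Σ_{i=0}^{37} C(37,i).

The entries of row 37 sum to 2^37 = 137438953472.

137438953472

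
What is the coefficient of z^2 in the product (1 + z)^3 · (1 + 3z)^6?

Coefficient of z^2 = Σ_{j} C(3,j)·1^j·C(6,2-j)·3^(2-j) for j from 0 to 2.
= 135 + 54 + 3 = 192.

192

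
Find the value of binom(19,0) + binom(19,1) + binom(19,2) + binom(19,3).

1 + 19 + 171 + 969 = 1160.

1160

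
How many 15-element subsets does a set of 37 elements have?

9364199760

C(37,15) = (37·36·35·34·33·32·31·30·29·28·27·26·25·24·23) / 15! = 12245324002983751680000 / 1307674368000 = 9364199760.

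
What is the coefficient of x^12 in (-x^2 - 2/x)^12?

General term: C(12,j)·(-x^2)^j·(-2/x)^(12-j), with x-exponent 2j − 1(12−j) = 3j − 12.
Set 3j − 12 = 12: j = 8.
C(12,8) = 495; (-1)^8 = 1; (-2)^4 = 16.
Coefficient = 495 · 1 · 16 = 7920.

7920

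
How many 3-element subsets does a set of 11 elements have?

165

C(11,3) = (11·10·9) / 3! = 990 / 6 = 165.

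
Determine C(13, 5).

C(13,5) = (13·12·11·10·9) / 5! = 154440 / 120 = 1287.

1287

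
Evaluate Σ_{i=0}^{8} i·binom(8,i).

1024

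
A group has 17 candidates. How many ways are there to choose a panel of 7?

This is C(17,7) = 19448.

19448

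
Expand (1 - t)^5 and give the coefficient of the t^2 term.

The general term is C(5,j)·(1)^j·(-t)^(5-j); the t^2 term has j = 3.
C(5,3) = 10.
Coefficient = C(5,3) = 10.

10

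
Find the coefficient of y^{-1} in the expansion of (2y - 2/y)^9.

General term: C(9,j)·(2y)^j·(-2/y)^(9-j), with y-exponent 1j − 1(9−j) = 2j − 9.
Set 2j − 9 = -1: j = 4.
C(9,4) = 126; 2^4 = 16; (-2)^5 = -32.
Coefficient = 126 · 16 · (-32) = -64512.

-64512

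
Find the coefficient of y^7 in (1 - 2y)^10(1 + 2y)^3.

Coefficient of y^7 = Σ_{j} C(10,j)·(-2)^j·C(3,7-j)·2^(7-j) for j from 4 to 7.
= 26880 + (-96768) + 80640 + (-15360) = -4608.

-4608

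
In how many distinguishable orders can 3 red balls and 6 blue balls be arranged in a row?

Choose positions for the red balls: C(9,3) = 84.

84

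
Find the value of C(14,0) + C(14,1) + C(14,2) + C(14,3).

1 + 14 + 91 + 364 = 470.

470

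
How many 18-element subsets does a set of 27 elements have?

4686825

C(27,18) = C(27,9) by symmetry.
C(27,9) = (27·26·25·24·23·22·21·20·19) / 9! = 1700755056000 / 362880 = 4686825.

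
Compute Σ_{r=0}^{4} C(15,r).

1 + 15 + 105 + 455 + 1365 = 1941.

1941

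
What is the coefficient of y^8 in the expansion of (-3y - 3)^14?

The general term is C(14,j)·(-3y)^j·(-3)^(14-j); the y^8 term has j = 8.
C(14,8) = 3003.
Coefficient = C(14,8) · (-3)^8 · (-3)^6 = 3003 · 6561 · 729 = 14363255907.

14363255907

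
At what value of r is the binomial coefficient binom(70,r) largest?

35

C(70,r) is maximized at r = 70/2 = 35.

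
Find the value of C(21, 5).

20349

C(21,5) = (21·20·19·18·17) / 5! = 2441880 / 120 = 20349.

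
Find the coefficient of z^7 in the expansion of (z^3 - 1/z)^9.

General term: C(9,j)·(z^3)^j·(-1/z)^(9-j), with z-exponent 3j − 1(9−j) = 4j − 9.
Set 4j − 9 = 7: j = 4.
C(9,4) = 126; 1^4 = 1; (-1)^5 = -1.
Coefficient = 126 · 1 · (-1) = -126.

-126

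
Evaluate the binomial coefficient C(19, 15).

C(19,15) = C(19,4) by symmetry.
C(19,4) = (19·18·17·16) / 4! = 93024 / 24 = 3876.

3876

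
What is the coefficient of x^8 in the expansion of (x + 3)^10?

405

The general term is C(10,j)·(x)^j·(3)^(10-j); the x^8 term has j = 8.
C(10,8) = 45.
Coefficient = C(10,8) · 3^2 = 45 · 9 = 405.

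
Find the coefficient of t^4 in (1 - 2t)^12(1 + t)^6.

855

Coefficient of t^4 = Σ_{j} C(12,j)·(-2)^j·C(6,4-j)·1^(4-j) for j from 0 to 4.
= 15 + (-480) + 3960 + (-10560) + 7920 = 855.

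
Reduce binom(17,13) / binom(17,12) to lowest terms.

C(n,k+1)/C(n,k) = (n−k)/(k+1) = (17−12)/(12+1) = 5/13.

5/13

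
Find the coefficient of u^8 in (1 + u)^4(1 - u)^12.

198

Coefficient of u^8 = Σ_{j} C(4,j)·1^j·C(12,8-j)·(-1)^(8-j) for j from 0 to 4.
= 495 + (-3168) + 5544 + (-3168) + 495 = 198.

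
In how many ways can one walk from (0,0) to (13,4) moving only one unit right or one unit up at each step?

2380

Each path is a sequence of 17 steps with 13 rights: C(17,13) = 2380.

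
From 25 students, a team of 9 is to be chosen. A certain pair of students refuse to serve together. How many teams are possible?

All 9-subsets: C(25,9) = 2042975. Those containing both fixed elements: C(23,7) = 245157.
2042975 − 245157 = 1797818.

1797818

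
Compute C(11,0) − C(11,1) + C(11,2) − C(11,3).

-120

The partial alternating sum Σ_{k=0}^{3} (−1)^k C(11,k) = (−1)^3 C(10,3) = -120.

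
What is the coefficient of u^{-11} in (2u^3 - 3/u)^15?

General term: C(15,j)·(2u^3)^j·(-3/u)^(15-j), with u-exponent 3j − 1(15−j) = 4j − 15.
Set 4j − 15 = -11: j = 1.
C(15,1) = 15; 2^1 = 2; (-3)^14 = 4782969.
Coefficient = 15 · 2 · 4782969 = 143489070.

143489070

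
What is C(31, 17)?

265182525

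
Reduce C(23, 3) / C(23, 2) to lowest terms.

7

C(n,k+1)/C(n,k) = (n−k)/(k+1) = (23−2)/(2+1) = 21/3 = 7.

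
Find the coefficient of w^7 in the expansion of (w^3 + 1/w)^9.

126

General term: C(9,j)·(w^3)^j·(1/w)^(9-j), with w-exponent 3j − 1(9−j) = 4j − 9.
Set 4j − 9 = 7: j = 4.
C(9,4) = 126; 1^4 = 1; 1^5 = 1.
Coefficient = 126 · 1 · 1 = 126.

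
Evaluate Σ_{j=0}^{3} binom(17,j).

834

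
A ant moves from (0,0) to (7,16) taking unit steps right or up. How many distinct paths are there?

Each path is a sequence of 23 steps with 7 rights: C(23,7) = 245157.

245157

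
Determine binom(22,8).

C(22,8) = (22·21·20·19·18·17·16·15) / 8! = 12893126400 / 40320 = 319770.

319770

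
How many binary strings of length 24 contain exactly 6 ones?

134596

Choose the 6 positions: C(24,6) = 134596.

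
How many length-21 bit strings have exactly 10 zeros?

Choose the 10 positions: C(21,10) = 352716.

352716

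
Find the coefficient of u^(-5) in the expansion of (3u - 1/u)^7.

21

General term: C(7,j)·(3u)^j·(-1/u)^(7-j), with u-exponent 1j − 1(7−j) = 2j − 7.
Set 2j − 7 = -5: j = 1.
C(7,1) = 7; 3^1 = 3; (-1)^6 = 1.
Coefficient = 7 · 3 · 1 = 21.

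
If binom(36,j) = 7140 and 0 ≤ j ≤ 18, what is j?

3

C(36,j) increases on 0 ≤ j ≤ 18. C(36,2) = 630 and C(36,3) = 7140, so j = 3.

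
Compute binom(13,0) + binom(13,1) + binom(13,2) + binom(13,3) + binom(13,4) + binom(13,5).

1 + 13 + 78 + 286 + 715 + 1287 = 2380.

2380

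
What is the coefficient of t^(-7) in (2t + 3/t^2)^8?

General term: C(8,j)·(2t)^j·(3/t^2)^(8-j), with t-exponent 1j − 2(8−j) = 3j − 16.
Set 3j − 16 = -7: j = 3.
C(8,3) = 56; 2^3 = 8; 3^5 = 243.
Coefficient = 56 · 8 · 243 = 108864.

108864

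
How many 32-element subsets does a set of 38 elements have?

2760681

C(38,32) = C(38,6) by symmetry.
C(38,6) = (38·37·36·35·34·33) / 6! = 1987690320 / 720 = 2760681.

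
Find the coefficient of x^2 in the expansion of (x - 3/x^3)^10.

405

General term: C(10,j)·(x)^j·(-3/x^3)^(10-j), with x-exponent 1j − 3(10−j) = 4j − 30.
Set 4j − 30 = 2: j = 8.
C(10,8) = 45; 1^8 = 1; (-3)^2 = 9.
Coefficient = 45 · 1 · 9 = 405.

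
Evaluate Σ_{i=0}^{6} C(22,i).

110056

1 + 22 + 231 + 1540 + 7315 + 26334 + 74613 = 110056.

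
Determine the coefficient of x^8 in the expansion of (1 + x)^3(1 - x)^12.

99

Coefficient of x^8 = Σ_{j} C(3,j)·1^j·C(12,8-j)·(-1)^(8-j) for j from 0 to 3.
= 495 + (-2376) + 2772 + (-792) = 99.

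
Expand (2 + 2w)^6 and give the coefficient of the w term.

384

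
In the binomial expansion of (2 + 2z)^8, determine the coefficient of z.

2048

The general term is C(8,j)·(2)^j·(2z)^(8-j); the z^1 term has j = 7.
C(8,7) = 8.
Coefficient = C(8,7) · 2^7 · 2^1 = 8 · 128 · 2 = 2048.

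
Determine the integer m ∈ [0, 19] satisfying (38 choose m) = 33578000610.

C(38,m) increases on 0 ≤ m ≤ 19. C(38,17) = 28781143380 and C(38,18) = 33578000610, so m = 18.

18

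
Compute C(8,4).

C(8,4) = (8·7·6·5) / 4! = 1680 / 24 = 70.

70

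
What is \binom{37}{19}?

C(37,19) = C(37,18) by symmetry.
C(37,18) = (37·36·35·34·33·32·31·30·29·28·27·26·25·24·23·22·21·20) / 18! = 113146793787569865523200000 / 6402373705728000 = 17672631900.

17672631900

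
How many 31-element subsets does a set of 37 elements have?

2324784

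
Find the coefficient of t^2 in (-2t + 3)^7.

20412

The general term is C(7,j)·(-2t)^j·(3)^(7-j); the t^2 term has j = 2.
C(7,2) = 21.
Coefficient = C(7,2) · (-2)^2 · 3^5 = 21 · 4 · 243 = 20412.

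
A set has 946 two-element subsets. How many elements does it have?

44

n(n−1)/2 = 946 ⇒ n(n−1) = 1892. Since 44·43 = 1892, n = 44.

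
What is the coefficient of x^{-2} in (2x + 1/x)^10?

3360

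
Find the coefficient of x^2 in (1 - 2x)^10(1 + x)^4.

106

Coefficient of x^2 = Σ_{j} C(10,j)·(-2)^j·C(4,2-j)·1^(2-j) for j from 0 to 2.
= 6 + (-80) + 180 = 106.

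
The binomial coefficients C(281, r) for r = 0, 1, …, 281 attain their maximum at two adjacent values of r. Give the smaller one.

For odd n = 281, C(281,r) peaks at r = (n−1)/2 and (n+1)/2; the smaller is 140.

140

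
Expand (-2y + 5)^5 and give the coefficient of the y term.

-6250

The general term is C(5,j)·(-2y)^j·(5)^(5-j); the y^1 term has j = 1.
C(5,1) = 5.
Coefficient = C(5,1) · (-2)^1 · 5^4 = 5 · (-2) · 625 = -6250.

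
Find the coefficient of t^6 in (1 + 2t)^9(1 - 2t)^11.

Coefficient of t^6 = Σ_{j} C(9,j)·2^j·C(11,6-j)·(-2)^(6-j) for j from 0 to 6.
= 29568 + (-266112) + 760320 + (-887040) + 443520 + (-88704) + 5376 = -3072.

-3072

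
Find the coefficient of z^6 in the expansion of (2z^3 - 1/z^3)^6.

240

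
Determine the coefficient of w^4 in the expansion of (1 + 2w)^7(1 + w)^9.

Coefficient of w^4 = Σ_{j} C(7,j)·2^j·C(9,4-j)·1^(4-j) for j from 0 to 4.
= 126 + 1176 + 3024 + 2520 + 560 = 7406.

7406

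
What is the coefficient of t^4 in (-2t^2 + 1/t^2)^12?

-101376

General term: C(12,j)·(-2t^2)^j·(1/t^2)^(12-j), with t-exponent 2j − 2(12−j) = 4j − 24.
Set 4j − 24 = 4: j = 7.
C(12,7) = 792; (-2)^7 = -128; 1^5 = 1.
Coefficient = 792 · (-128) · 1 = -101376.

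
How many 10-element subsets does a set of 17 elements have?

19448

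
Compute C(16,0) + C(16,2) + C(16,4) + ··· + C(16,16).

Half of (1+1)^16 + (1−1)^16 gives the even-index sum: 2^15 = 32768.

32768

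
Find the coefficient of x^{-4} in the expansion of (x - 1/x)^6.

-6

General term: C(6,j)·(x)^j·(-1/x)^(6-j), with x-exponent 1j − 1(6−j) = 2j − 6.
Set 2j − 6 = -4: j = 1.
C(6,1) = 6; 1^1 = 1; (-1)^5 = -1.
Coefficient = 6 · 1 · (-1) = -6.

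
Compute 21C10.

352716

C(21,10) = (21·20·19·18·17·16·15·14·13·12) / 10! = 1279935820800 / 3628800 = 352716.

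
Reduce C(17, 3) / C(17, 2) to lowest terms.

C(n,k+1)/C(n,k) = (n−k)/(k+1) = (17−2)/(2+1) = 15/3 = 5.

5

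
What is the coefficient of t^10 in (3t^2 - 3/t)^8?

183708

General term: C(8,j)·(3t^2)^j·(-3/t)^(8-j), with t-exponent 2j − 1(8−j) = 3j − 8.
Set 3j − 8 = 10: j = 6.
C(8,6) = 28; 3^6 = 729; (-3)^2 = 9.
Coefficient = 28 · 729 · 9 = 183708.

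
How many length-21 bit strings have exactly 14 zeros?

Choose the 14 positions: C(21,14) = 116280.

116280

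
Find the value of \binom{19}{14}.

C(19,14) = C(19,5) by symmetry.
C(19,5) = (19·18·17·16·15) / 5! = 1395360 / 120 = 11628.

11628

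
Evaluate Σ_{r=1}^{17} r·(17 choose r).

Differentiating (1+x)^17 and setting x=1: Σ r·C(17,r) = 17·2^16 = 1114112.

1114112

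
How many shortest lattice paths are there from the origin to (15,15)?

Each path is a sequence of 30 steps with 15 rights: C(30,15) = 155117520.

155117520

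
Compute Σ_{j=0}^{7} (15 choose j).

16384

1 + 15 + 105 + 455 + 1365 + 3003 + 5005 + 6435 = 16384.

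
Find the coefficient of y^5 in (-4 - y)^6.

The general term is C(6,j)·(-4)^j·(-y)^(6-j); the y^5 term has j = 1.
C(6,1) = 6.
Coefficient = C(6,1) · (-4)^1 · (-1)^5 = 6 · (-4) · (-1) = 24.

24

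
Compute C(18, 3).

816

C(18,3) = (18·17·16) / 3! = 4896 / 6 = 816.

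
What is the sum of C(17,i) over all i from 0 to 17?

The entries of row 17 sum to 2^17 = 131072.

131072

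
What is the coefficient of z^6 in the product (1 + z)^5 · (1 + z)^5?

(1 + z)^5(1 + z)^5 = (1 + z)^10, so the coefficient of z^6 is C(10,6)·1^6 = 210·1 = 210.

210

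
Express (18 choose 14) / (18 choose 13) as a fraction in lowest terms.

5/14

C(n,k+1)/C(n,k) = (n−k)/(k+1) = (18−13)/(13+1) = 5/14.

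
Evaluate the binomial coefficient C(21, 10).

C(21,10) = (21·20·19·18·17·16·15·14·13·12) / 10! = 1279935820800 / 3628800 = 352716.

352716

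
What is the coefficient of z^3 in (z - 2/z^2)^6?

-12

General term: C(6,j)·(z)^j·(-2/z^2)^(6-j), with z-exponent 1j − 2(6−j) = 3j − 12.
Set 3j − 12 = 3: j = 5.
C(6,5) = 6; 1^5 = 1; (-2)^1 = -2.
Coefficient = 6 · 1 · (-2) = -12.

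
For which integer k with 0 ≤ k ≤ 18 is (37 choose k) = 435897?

5

C(37,k) increases on 0 ≤ k ≤ 18. C(37,4) = 66045 and C(37,5) = 435897, so k = 5.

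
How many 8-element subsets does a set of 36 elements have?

30260340

C(36,8) = (36·35·34·33·32·31·30·29) / 8! = 1220096908800 / 40320 = 30260340.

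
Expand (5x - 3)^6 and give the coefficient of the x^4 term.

The general term is C(6,j)·(5x)^j·(-3)^(6-j); the x^4 term has j = 4.
C(6,4) = 15.
Coefficient = C(6,4) · 5^4 · (-3)^2 = 15 · 625 · 9 = 84375.

84375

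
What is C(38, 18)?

33578000610

C(38,18) = (38·37·36·35·34·33·32·31·30·29·28·27·26·25·24·23·22·21) / 18! = 214978908196382744494080000 / 6402373705728000 = 33578000610.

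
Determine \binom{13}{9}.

C(13,9) = C(13,4) by symmetry.
C(13,4) = (13·12·11·10) / 4! = 17160 / 24 = 715.

715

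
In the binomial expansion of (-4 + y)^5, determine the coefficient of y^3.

160

The general term is C(5,j)·(-4)^j·(y)^(5-j); the y^3 term has j = 2.
C(5,2) = 10.
Coefficient = C(5,2) · (-4)^2 = 10 · 16 = 160.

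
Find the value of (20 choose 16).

4845

C(20,16) = C(20,4) by symmetry.
C(20,4) = (20·19·18·17) / 4! = 116280 / 24 = 4845.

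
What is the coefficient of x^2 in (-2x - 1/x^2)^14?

1025024

General term: C(14,j)·(-2x)^j·(-1/x^2)^(14-j), with x-exponent 1j − 2(14−j) = 3j − 28.
Set 3j − 28 = 2: j = 10.
C(14,10) = 1001; (-2)^10 = 1024; (-1)^4 = 1.
Coefficient = 1001 · 1024 · 1 = 1025024.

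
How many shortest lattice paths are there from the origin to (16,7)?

245157

Each path is a sequence of 23 steps with 16 rights: C(23,16) = 245157.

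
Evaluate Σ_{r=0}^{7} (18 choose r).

63004

1 + 18 + 153 + 816 + 3060 + 8568 + 18564 + 31824 = 63004.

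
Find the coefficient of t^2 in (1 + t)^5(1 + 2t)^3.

52

Coefficient of t^2 = Σ_{j} C(5,j)·1^j·C(3,2-j)·2^(2-j) for j from 0 to 2.
= 12 + 30 + 10 = 52.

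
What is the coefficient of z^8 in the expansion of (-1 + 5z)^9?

The general term is C(9,j)·(-1)^j·(5z)^(9-j); the z^8 term has j = 1.
C(9,1) = 9.
Coefficient = C(9,1) · (-1)^1 · 5^8 = 9 · (-1) · 390625 = -3515625.

-3515625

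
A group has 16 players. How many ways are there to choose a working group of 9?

This is C(16,9) = 11440.

11440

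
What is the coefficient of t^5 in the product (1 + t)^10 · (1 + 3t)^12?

939798

Coefficient of t^5 = Σ_{j} C(10,j)·1^j·C(12,5-j)·3^(5-j) for j from 0 to 5.
= 192456 + 400950 + 267300 + 71280 + 7560 + 252 = 939798.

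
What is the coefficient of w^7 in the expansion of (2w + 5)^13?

The general term is C(13,j)·(2w)^j·(5)^(13-j); the w^7 term has j = 7.
C(13,7) = 1716.
Coefficient = C(13,7) · 2^7 · 5^6 = 1716 · 128 · 15625 = 3432000000.

3432000000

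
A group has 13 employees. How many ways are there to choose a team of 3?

This is C(13,3) = 286.

286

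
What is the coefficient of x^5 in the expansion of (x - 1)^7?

The general term is C(7,j)·(x)^j·(-1)^(7-j); the x^5 term has j = 5.
C(7,5) = 21.
Coefficient = C(7,5) = 21.

21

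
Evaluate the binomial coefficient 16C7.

C(16,7) = (16·15·14·13·12·11·10) / 7! = 57657600 / 5040 = 11440.

11440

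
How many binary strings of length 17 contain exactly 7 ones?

19448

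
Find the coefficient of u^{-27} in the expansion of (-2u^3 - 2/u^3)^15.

-14909440

General term: C(15,j)·(-2u^3)^j·(-2/u^3)^(15-j), with u-exponent 3j − 3(15−j) = 6j − 45.
Set 6j − 45 = -27: j = 3.
C(15,3) = 455; (-2)^3 = -8; (-2)^12 = 4096.
Coefficient = 455 · (-8) · 4096 = -14909440.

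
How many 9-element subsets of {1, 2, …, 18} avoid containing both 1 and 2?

37180

All 9-subsets: C(18,9) = 48620. Those containing both fixed elements: C(16,7) = 11440.
48620 − 11440 = 37180.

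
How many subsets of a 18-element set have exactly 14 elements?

Choose the 14 positions: C(18,14) = 3060.

3060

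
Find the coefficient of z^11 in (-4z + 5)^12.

-251658240

The general term is C(12,j)·(-4z)^j·(5)^(12-j); the z^11 term has j = 11.
C(12,11) = 12.
Coefficient = C(12,11) · (-4)^11 · 5^1 = 12 · (-4194304) · 5 = -251658240.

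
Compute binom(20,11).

167960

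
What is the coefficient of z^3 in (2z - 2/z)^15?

General term: C(15,j)·(2z)^j·(-2/z)^(15-j), with z-exponent 1j − 1(15−j) = 2j − 15.
Set 2j − 15 = 3: j = 9.
C(15,9) = 5005; 2^9 = 512; (-2)^6 = 64.
Coefficient = 5005 · 512 · 64 = 164003840.

164003840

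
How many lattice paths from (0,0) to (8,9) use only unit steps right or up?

24310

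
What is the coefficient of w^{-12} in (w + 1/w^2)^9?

36

General term: C(9,j)·(w)^j·(1/w^2)^(9-j), with w-exponent 1j − 2(9−j) = 3j − 18.
Set 3j − 18 = -12: j = 2.
C(9,2) = 36; 1^2 = 1; 1^7 = 1.
Coefficient = 36 · 1 · 1 = 36.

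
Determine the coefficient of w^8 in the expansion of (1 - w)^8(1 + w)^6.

-5

Coefficient of w^8 = Σ_{j} C(8,j)·(-1)^j·C(6,8-j)·1^(8-j) for j from 2 to 8.
= 28 + (-336) + 1050 + (-1120) + 420 + (-48) + 1 = -5.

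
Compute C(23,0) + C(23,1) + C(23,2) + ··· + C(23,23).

8388608

Setting x = 1 in (1+x)^23 gives Σ C(23,k) = 2^23 = 8388608.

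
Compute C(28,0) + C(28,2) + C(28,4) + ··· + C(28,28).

134217728

Half of (1+1)^28 + (1−1)^28 gives the even-index sum: 2^27 = 134217728.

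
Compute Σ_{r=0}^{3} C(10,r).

176

1 + 10 + 45 + 120 = 176.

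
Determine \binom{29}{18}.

34597290

C(29,18) = C(29,11) by symmetry.
C(29,11) = (29·28·27·26·25·24·23·22·21·20·19) / 11! = 1381013105472000 / 39916800 = 34597290.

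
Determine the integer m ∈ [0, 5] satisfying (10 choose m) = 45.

2

C(10,m) increases on 0 ≤ m ≤ 5. C(10,1) = 10 and C(10,2) = 45, so m = 2.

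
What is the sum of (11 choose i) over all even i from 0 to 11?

1024

Half of (1+1)^11 + (1−1)^11 gives the even-index sum: 2^10 = 1024.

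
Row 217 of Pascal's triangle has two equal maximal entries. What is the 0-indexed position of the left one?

For odd n = 217, C(217,i) peaks at i = (n−1)/2 and (n+1)/2; the lesser is 108.

108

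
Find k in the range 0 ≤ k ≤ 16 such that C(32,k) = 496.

2

C(32,k) increases on 0 ≤ k ≤ 16. C(32,1) = 32 and C(32,2) = 496, so k = 2.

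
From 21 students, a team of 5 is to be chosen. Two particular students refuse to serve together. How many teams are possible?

19380

All 5-subsets: C(21,5) = 20349. Those containing both fixed elements: C(19,3) = 969.
20349 − 969 = 19380.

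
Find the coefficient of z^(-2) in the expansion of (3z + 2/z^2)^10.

General term: C(10,j)·(3z)^j·(2/z^2)^(10-j), with z-exponent 1j − 2(10−j) = 3j − 20.
Set 3j − 20 = -2: j = 6.
C(10,6) = 210; 3^6 = 729; 2^4 = 16.
Coefficient = 210 · 729 · 16 = 2449440.

2449440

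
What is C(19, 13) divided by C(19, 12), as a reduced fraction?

C(n,k+1)/C(n,k) = (n−k)/(k+1) = (19−12)/(12+1) = 7/13.

7/13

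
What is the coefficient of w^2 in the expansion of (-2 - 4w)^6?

The general term is C(6,j)·(-2)^j·(-4w)^(6-j); the w^2 term has j = 4.
C(6,4) = 15.
Coefficient = C(6,4) · (-2)^4 · (-4)^2 = 15 · 16 · 16 = 3840.

3840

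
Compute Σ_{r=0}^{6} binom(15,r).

9949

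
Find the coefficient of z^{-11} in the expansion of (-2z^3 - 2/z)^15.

-491520

General term: C(15,j)·(-2z^3)^j·(-2/z)^(15-j), with z-exponent 3j − 1(15−j) = 4j − 15.
Set 4j − 15 = -11: j = 1.
C(15,1) = 15; (-2)^1 = -2; (-2)^14 = 16384.
Coefficient = 15 · (-2) · 16384 = -491520.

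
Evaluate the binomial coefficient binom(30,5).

C(30,5) = (30·29·28·27·26) / 5! = 17100720 / 120 = 142506.

142506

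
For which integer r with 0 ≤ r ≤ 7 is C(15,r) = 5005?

6

C(15,r) increases on 0 ≤ r ≤ 7. C(15,5) = 3003 and C(15,6) = 5005, so r = 6.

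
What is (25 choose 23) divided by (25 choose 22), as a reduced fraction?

C(n,k+1)/C(n,k) = (n−k)/(k+1) = (25−22)/(22+1) = 3/23.

3/23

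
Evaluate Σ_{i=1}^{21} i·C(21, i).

Since i·C(21,i) = 21·C(20,i−1), the sum is 21·2^20 = 21·1048576 = 22020096.

22020096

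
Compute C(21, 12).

C(21,12) = C(21,9) by symmetry.
C(21,9) = (21·20·19·18·17·16·15·14·13) / 9! = 106661318400 / 362880 = 293930.

293930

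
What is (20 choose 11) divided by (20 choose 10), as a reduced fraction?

10/11

C(n,k+1)/C(n,k) = (n−k)/(k+1) = (20−10)/(10+1) = 10/11.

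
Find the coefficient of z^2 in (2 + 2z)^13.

The general term is C(13,j)·(2)^j·(2z)^(13-j); the z^2 term has j = 11.
C(13,11) = 78.
Coefficient = C(13,11) · 2^11 · 2^2 = 78 · 2048 · 4 = 638976.

638976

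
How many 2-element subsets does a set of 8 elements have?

C(8,2) = (8·7) / 2! = 56 / 2 = 28.

28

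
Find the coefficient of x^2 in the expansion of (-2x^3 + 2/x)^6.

General term: C(6,j)·(-2x^3)^j·(2/x)^(6-j), with x-exponent 3j − 1(6−j) = 4j − 6.
Set 4j − 6 = 2: j = 2.
C(6,2) = 15; (-2)^2 = 4; 2^4 = 16.
Coefficient = 15 · 4 · 16 = 960.

960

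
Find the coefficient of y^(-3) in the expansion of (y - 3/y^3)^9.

-2268

General term: C(9,j)·(y)^j·(-3/y^3)^(9-j), with y-exponent 1j − 3(9−j) = 4j − 27.
Set 4j − 27 = -3: j = 6.
C(9,6) = 84; 1^6 = 1; (-3)^3 = -27.
Coefficient = 84 · 1 · (-27) = -2268.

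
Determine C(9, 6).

C(9,6) = C(9,3) by symmetry.
C(9,3) = (9·8·7) / 3! = 504 / 6 = 84.

84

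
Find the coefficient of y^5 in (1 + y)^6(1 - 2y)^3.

Coefficient of y^5 = Σ_{j} C(6,j)·1^j·C(3,5-j)·(-2)^(5-j) for j from 2 to 5.
= (-120) + 240 + (-90) + 6 = 36.

36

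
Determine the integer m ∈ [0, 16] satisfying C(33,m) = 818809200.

C(33,m) increases on 0 ≤ m ≤ 16. C(33,13) = 573166440 and C(33,14) = 818809200, so m = 14.

14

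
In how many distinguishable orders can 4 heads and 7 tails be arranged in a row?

330

Choose positions for the heads: C(11,4) = 330.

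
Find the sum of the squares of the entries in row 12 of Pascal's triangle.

By Vandermonde's identity, Σ C(12,r)² = C(24,12) = 2704156.

2704156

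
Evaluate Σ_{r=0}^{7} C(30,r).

1 + 30 + 435 + 4060 + 27405 + 142506 + 593775 + 2035800 = 2804012.

2804012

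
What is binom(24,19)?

C(24,19) = C(24,5) by symmetry.
C(24,5) = (24·23·22·21·20) / 5! = 5100480 / 120 = 42504.

42504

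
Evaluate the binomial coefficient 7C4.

35

C(7,4) = C(7,3) by symmetry.
C(7,3) = (7·6·5) / 3! = 210 / 6 = 35.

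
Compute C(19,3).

969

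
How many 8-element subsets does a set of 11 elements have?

165

C(11,8) = C(11,3) by symmetry.
C(11,3) = (11·10·9) / 3! = 990 / 6 = 165.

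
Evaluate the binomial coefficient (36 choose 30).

1947792

C(36,30) = C(36,6) by symmetry.
C(36,6) = (36·35·34·33·32·31) / 6! = 1402410240 / 720 = 1947792.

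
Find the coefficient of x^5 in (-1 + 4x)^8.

The general term is C(8,j)·(-1)^j·(4x)^(8-j); the x^5 term has j = 3.
C(8,3) = 56.
Coefficient = C(8,3) · (-1)^3 · 4^5 = 56 · (-1) · 1024 = -57344.

-57344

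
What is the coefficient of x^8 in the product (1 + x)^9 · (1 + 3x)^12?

65104002

Coefficient of x^8 = Σ_{j} C(9,j)·1^j·C(12,8-j)·3^(8-j) for j from 0 to 8.
= 3247695 + 15588936 + 24249456 + 16166304 + 5051970 + 748440 + 49896 + 1296 + 9 = 65104002.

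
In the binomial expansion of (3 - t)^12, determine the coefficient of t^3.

The general term is C(12,j)·(3)^j·(-t)^(12-j); the t^3 term has j = 9.
C(12,9) = 220.
Coefficient = C(12,9) · 3^9 · (-1)^3 = 220 · 19683 · (-1) = -4330260.

-4330260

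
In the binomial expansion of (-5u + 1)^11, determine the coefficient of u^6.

7218750

The general term is C(11,j)·(-5u)^j·(1)^(11-j); the u^6 term has j = 6.
C(11,6) = 462.
Coefficient = C(11,6) · (-5)^6 = 462 · 15625 = 7218750.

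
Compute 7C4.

C(7,4) = C(7,3) by symmetry.
C(7,3) = (7·6·5) / 3! = 210 / 6 = 35.

35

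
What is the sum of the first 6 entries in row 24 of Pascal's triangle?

55455

1 + 24 + 276 + 2024 + 10626 + 42504 = 55455.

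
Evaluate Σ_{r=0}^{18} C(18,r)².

By Vandermonde's identity, Σ C(18,r)² = C(36,18) = 9075135300.

9075135300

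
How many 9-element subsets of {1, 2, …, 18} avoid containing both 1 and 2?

37180

All 9-subsets: C(18,9) = 48620. Those containing both fixed elements: C(16,7) = 11440.
48620 − 11440 = 37180.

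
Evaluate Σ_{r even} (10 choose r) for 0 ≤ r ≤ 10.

512

Half of (1+1)^10 + (1−1)^10 gives the even-index sum: 2^9 = 512.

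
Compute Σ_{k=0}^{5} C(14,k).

1 + 14 + 91 + 364 + 1001 + 2002 = 3473.

3473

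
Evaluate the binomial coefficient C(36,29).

C(36,29) = C(36,7) by symmetry.
C(36,7) = (36·35·34·33·32·31·30) / 7! = 42072307200 / 5040 = 8347680.

8347680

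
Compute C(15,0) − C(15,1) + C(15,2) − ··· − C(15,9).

-2002

The partial alternating sum Σ_{k=0}^{9} (−1)^k C(15,k) = (−1)^9 C(14,9) = -2002.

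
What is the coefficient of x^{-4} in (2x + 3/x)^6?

2916

General term: C(6,j)·(2x)^j·(3/x)^(6-j), with x-exponent 1j − 1(6−j) = 2j − 6.
Set 2j − 6 = -4: j = 1.
C(6,1) = 6; 2^1 = 2; 3^5 = 243.
Coefficient = 6 · 2 · 243 = 2916.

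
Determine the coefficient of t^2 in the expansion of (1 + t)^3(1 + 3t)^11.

Coefficient of t^2 = Σ_{j} C(3,j)·1^j·C(11,2-j)·3^(2-j) for j from 0 to 2.
= 495 + 99 + 3 = 597.

597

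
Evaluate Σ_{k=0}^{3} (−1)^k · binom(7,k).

-20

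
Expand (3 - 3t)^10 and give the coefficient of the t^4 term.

12400290

The general term is C(10,j)·(3)^j·(-3t)^(10-j); the t^4 term has j = 6.
C(10,6) = 210.
Coefficient = C(10,6) · 3^6 · (-3)^4 = 210 · 729 · 81 = 12400290.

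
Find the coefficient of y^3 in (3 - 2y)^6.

-4320

The general term is C(6,j)·(3)^j·(-2y)^(6-j); the y^3 term has j = 3.
C(6,3) = 20.
Coefficient = C(6,3) · 3^3 · (-2)^3 = 20 · 27 · (-8) = -4320.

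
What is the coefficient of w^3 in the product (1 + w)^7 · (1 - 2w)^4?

Coefficient of w^3 = Σ_{j} C(7,j)·1^j·C(4,3-j)·(-2)^(3-j) for j from 0 to 3.
= (-32) + 168 + (-168) + 35 = 3.

3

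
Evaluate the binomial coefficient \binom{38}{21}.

28781143380

C(38,21) = C(38,17) by symmetry.
C(38,17) = (38·37·36·35·34·33·32·31·30·29·28·27·26·25·24·23·22) / 17! = 10237090866494416404480000 / 355687428096000 = 28781143380.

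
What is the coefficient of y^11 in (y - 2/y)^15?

General term: C(15,j)·(y)^j·(-2/y)^(15-j), with y-exponent 1j − 1(15−j) = 2j − 15.
Set 2j − 15 = 11: j = 13.
C(15,13) = 105; 1^13 = 1; (-2)^2 = 4.
Coefficient = 105 · 1 · 4 = 420.

420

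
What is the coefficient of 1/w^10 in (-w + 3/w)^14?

48361131

General term: C(14,j)·(-w)^j·(3/w)^(14-j), with w-exponent 1j − 1(14−j) = 2j − 14.
Set 2j − 14 = -10: j = 2.
C(14,2) = 91; (-1)^2 = 1; 3^12 = 531441.
Coefficient = 91 · 1 · 531441 = 48361131.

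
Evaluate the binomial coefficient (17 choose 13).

2380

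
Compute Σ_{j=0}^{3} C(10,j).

176

1 + 10 + 45 + 120 = 176.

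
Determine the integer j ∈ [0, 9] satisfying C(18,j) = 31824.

C(18,j) increases on 0 ≤ j ≤ 9. C(18,6) = 18564 and C(18,7) = 31824, so j = 7.

7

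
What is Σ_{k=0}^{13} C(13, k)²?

By Vandermonde's identity, Σ C(13,k)² = C(26,13) = 10400600.

10400600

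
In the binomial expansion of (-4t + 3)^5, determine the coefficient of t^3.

The general term is C(5,j)·(-4t)^j·(3)^(5-j); the t^3 term has j = 3.
C(5,3) = 10.
Coefficient = C(5,3) · (-4)^3 · 3^2 = 10 · (-64) · 9 = -5760.

-5760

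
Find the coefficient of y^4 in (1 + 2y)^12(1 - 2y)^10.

560

Coefficient of y^4 = Σ_{j} C(12,j)·2^j·C(10,4-j)·(-2)^(4-j) for j from 0 to 4.
= 3360 + (-23040) + 47520 + (-35200) + 7920 = 560.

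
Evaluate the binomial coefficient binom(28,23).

98280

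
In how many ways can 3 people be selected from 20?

1140

This is C(20,3) = 1140.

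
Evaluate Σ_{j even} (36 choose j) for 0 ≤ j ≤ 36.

34359738368

Even-j terms of row 36 sum to 2^35 = 34359738368.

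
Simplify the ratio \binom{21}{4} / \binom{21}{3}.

9/2

C(n,k+1)/C(n,k) = (n−k)/(k+1) = (21−3)/(3+1) = 18/4 = 9/2.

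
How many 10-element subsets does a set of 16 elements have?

8008

C(16,10) = C(16,6) by symmetry.
C(16,6) = (16·15·14·13·12·11) / 6! = 5765760 / 720 = 8008.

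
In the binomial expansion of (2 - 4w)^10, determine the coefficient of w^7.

-15728640

The general term is C(10,j)·(2)^j·(-4w)^(10-j); the w^7 term has j = 3.
C(10,3) = 120.
Coefficient = C(10,3) · 2^3 · (-4)^7 = 120 · 8 · (-16384) = -15728640.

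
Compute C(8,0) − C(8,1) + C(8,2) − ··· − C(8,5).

-21

The partial alternating sum Σ_{k=0}^{5} (−1)^k C(8,k) = (−1)^5 C(7,5) = -21.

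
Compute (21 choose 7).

116280

C(21,7) = (21·20·19·18·17·16·15) / 7! = 586051200 / 5040 = 116280.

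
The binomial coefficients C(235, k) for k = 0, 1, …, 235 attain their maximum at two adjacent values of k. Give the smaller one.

117

For odd n = 235, C(235,k) peaks at k = (n−1)/2 and (n+1)/2; the smaller is 117.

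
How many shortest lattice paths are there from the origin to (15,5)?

15504

Each path is a sequence of 20 steps with 15 rights: C(20,15) = 15504.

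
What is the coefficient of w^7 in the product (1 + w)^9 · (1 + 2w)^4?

9108

Coefficient of w^7 = Σ_{j} C(9,j)·1^j·C(4,7-j)·2^(7-j) for j from 3 to 7.
= 1344 + 4032 + 3024 + 672 + 36 = 9108.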